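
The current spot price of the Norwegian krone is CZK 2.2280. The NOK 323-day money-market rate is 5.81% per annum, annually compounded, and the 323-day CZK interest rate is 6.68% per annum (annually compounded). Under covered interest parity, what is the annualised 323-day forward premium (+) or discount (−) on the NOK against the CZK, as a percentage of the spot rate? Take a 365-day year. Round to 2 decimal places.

T = 323/365 years.
F = S · g_CZK/g_NOK = 2.228 × 1.0588917/1.0512463 = 2.2442036.
(F − S)/S ÷ T = (2.2442036 − 2.228)/2.228/(323/365) = 0.008218 → 0.82%.

+0.82%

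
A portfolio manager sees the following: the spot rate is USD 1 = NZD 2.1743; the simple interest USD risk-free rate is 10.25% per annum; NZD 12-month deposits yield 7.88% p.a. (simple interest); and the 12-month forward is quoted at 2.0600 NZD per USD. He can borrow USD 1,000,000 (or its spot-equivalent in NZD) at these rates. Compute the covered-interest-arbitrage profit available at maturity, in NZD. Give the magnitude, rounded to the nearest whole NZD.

T = 1 year.
Keep in USD, deliver into the forward: 1,000,000·1.102500·2.0600 = NZD 2,271,150.00.
Swap to NZD now, deposit: 1,000,000·2.1743·1.078800 = NZD 2,345,634.84.
The quoted forward undervalues USD, so borrow USD, convert to NZD at spot, deposit the NZD at 7.88%, and buy USD forward at 2.0600 to cover the loan.
The gap between the two covered legs is NZD 74,485.

NZD 74,485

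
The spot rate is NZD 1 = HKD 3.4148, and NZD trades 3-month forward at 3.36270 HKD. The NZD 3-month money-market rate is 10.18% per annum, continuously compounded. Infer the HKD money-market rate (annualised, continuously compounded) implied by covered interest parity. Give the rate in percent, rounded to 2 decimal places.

4.03%

T = 3/12 years.
F/S = 3.3627/3.4148 = 0.9847429 = (growth of HKD) / (growth of NZD).
The NZD side grows by e^(0.1018×3/12) = 1.0257766.
That pins the HKD growth at 1.0101262.
r = ln(1.0101262)/(3/12) = 0.040301 → 4.03%.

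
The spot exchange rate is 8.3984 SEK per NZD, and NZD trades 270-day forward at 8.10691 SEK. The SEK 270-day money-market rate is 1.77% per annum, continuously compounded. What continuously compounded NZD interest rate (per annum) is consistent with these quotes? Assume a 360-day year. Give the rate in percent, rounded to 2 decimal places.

6.48%

T = 270/360 years.
F/S = 8.10691/8.3984 = 0.9652922 = (growth of SEK) / (growth of NZD).
SEK growth factor: e^(0.0177×270/360) = 1.0133635.
So the NZD growth factor = 1.0497997.
Take logs: ln 1.0497997 / (270/360) = 0.064799, so 6.48%.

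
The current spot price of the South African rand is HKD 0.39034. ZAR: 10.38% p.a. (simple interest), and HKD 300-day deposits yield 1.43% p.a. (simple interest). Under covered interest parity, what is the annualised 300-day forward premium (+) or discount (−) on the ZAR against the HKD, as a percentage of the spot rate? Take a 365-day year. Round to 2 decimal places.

-8.25%

T = 300/365 years.
CIP forward (HKD per ZAR) = 0.39034 × 1.0117534/1.0853151 = 0.36388310.
(F − S)/S ÷ T = (0.36388310 − 0.39034)/0.39034/(300/365) = -0.082465 → -8.25%.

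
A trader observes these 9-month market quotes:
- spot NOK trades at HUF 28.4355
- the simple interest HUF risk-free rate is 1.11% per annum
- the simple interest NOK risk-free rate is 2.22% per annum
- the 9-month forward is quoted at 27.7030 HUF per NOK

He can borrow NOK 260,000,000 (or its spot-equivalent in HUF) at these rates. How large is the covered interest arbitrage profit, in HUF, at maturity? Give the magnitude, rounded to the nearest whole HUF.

T = 9/12 years.
Keep in NOK, deliver into the forward: 260,000,000·1.016650·27.7030 = HUF 7,322,706,287.00.
Swap to HUF now, deposit: 260,000,000·28.4355·1.008325 = HUF 7,454,778,639.75.
The quoted forward undervalues NOK, so borrow NOK, convert to HUF at spot, deposit the HUF at 1.11%, and buy NOK forward at 27.7030 to cover the loan.
Profit = 7,454,778,639.75 − 7,322,706,287.00 = HUF 132,072,353.

HUF 132,072,353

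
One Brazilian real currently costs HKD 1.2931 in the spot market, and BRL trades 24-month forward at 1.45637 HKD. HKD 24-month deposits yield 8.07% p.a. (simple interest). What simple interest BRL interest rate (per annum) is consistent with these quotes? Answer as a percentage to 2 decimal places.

T = 2 years.
CIP gives F = S · g_HKD/g_BRL, so g_HKD/g_BRL = 1.45637/1.2931 = 1.1262625.
The HKD side grows by 1 + 0.0807×2 = 1.161400.
So the BRL growth factor = 1.0311983.
r = (1.0311983 − 1)/2 = 0.015599 → 1.56%.

1.56%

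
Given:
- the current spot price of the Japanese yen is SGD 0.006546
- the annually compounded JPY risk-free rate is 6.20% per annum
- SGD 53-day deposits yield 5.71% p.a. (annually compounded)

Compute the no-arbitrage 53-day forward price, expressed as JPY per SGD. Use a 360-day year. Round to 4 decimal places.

T = 53/360 years.
Growth of 1 SGD over T: (1 + 0.0571)^(53/360) = 1.008208656.
Growth of 1 JPY over T: (1 + 0.0620)^(53/360) = 1.008895325.
Forward (SGD per JPY) = 0.006546 × 1.008208656 / 1.008895325 = 0.00654154470.
Quoted the other way: 1/0.00654154470 = 152.8691 JPY per SGD.

152.8691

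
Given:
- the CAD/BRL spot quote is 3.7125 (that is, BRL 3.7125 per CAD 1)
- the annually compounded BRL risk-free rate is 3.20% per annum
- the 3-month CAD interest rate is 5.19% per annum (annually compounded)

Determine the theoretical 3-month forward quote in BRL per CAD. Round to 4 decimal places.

T = 3/12 years.
BRL accumulates by (1 + 0.0320)^(3/12) = 1.0079058.
CAD accumulates by (1 + 0.0519)^(3/12) = 1.0127299.
So F = 3.7125 × 1.0079058 / 1.0127299 = 3.694816 (BRL/CAD).

3.6948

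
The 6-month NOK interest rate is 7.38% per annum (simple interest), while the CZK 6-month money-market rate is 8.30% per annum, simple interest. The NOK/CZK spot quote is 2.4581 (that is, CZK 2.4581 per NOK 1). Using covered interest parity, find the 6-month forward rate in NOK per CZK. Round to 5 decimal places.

T = 6/12 years.
CZK accumulates by 1 + 0.0830×6/12 = 1.041500.
NOK growth factor: 1 + 0.0738×6/12 = 1.036900.
So F = 2.4581 × 1.041500 / 1.036900 = 2.469005 (CZK/NOK).
Quoted the other way: 1/2.469005 = 0.40502 NOK per CZK.

0.40502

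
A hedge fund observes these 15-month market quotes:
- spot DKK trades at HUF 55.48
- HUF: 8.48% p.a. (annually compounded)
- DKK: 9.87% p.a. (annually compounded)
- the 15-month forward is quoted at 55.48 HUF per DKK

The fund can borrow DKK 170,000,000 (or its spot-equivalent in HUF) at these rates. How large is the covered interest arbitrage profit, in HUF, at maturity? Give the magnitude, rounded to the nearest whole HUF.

T = 15/12 years.
Route A — deposit DKK, sell forward: 170,000,000 × 1.124861119166 × 55.48 = HUF 10,609,240,131.53.
Route B — convert at spot, deposit HUF: 170,000,000 × 55.48 × 1.107100624263 = HUF 10,441,730,247.80.
The quoted forward overvalues DKK, so borrow HUF, buy DKK at spot, deposit the DKK at 9.87%, and sell the proceeds forward at 55.48.
Profit = 10,609,240,131.53 − 10,441,730,247.80 = HUF 167,509,884.

HUF 167,509,884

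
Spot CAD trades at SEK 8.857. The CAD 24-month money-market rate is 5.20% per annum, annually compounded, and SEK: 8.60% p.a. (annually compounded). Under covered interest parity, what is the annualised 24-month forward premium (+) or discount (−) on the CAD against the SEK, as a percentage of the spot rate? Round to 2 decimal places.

T = 2 years.
F = S · g_SEK/g_CAD = 8.857 × 1.179396/1.106704 = 9.438757.
Annualised premium = (F − S)/S × (1/T) = (9.438757 − 8.857)/8.857 ÷ 2 = 3.28%.

+3.28%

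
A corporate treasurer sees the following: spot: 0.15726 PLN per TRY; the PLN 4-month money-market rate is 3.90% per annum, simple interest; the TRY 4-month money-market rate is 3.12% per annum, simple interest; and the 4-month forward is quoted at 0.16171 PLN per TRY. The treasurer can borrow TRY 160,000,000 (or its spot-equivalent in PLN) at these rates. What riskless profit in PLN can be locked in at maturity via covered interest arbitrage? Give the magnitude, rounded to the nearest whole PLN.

T = 4/12 years.
Keep in TRY, deliver into the forward: 160,000,000·1.010400·0.16171 = PLN 26,142,685.44.
Swap to PLN now, deposit: 160,000,000·0.15726·1.013000 = PLN 25,488,700.80.
The quoted forward overvalues TRY, so borrow PLN, buy TRY at spot, deposit the TRY at 3.12%, and sell the proceeds forward at 0.16171.
Profit = 26,142,685.44 − 25,488,700.80 = PLN 653,985.

PLN 653,985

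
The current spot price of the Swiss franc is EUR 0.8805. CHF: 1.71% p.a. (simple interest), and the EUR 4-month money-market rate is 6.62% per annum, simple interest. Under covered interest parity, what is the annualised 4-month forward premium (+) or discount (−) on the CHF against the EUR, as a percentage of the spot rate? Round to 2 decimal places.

T = 4/12 years.
F = S · g_EUR/g_CHF = 0.8805 × 1.0220667/1.005700 = 0.8948292.
Annualised premium = (F − S)/S × (1/T) = (0.8948292 − 0.8805)/0.8805 ÷ (4/12) = 4.88%.

+4.88%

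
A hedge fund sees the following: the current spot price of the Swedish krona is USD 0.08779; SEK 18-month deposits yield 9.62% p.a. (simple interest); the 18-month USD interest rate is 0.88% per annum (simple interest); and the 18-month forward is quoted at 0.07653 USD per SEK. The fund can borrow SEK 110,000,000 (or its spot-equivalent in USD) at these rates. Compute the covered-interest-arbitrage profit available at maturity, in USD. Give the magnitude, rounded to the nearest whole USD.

USD 151,310

T = 18/12 years.
Invest the SEK and cover forward: 110,000,000 × 1.144300 × 0.07653 = USD 9,633,060.69.
Convert at spot and invest in USD: 110,000,000 × 0.08779 × 1.013200 = USD 9,784,371.08.
The quoted forward undervalues SEK, so borrow SEK, convert to USD at spot, deposit the USD at 0.88%, and buy SEK forward at 0.07653 to cover the loan.
Arbitrage profit = |9,633,060.69 − 9,784,371.08| = USD 151,310.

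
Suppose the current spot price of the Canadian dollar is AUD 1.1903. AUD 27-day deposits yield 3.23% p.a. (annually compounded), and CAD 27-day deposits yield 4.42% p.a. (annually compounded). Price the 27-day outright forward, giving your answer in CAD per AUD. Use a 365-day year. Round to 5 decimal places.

T = 27/365 years.
AUD accumulates by (1 + 0.0323)^(27/365) = 1.0023543.
CAD accumulates by (1 + 0.0442)^(27/365) = 1.0032045.
Forward (AUD per CAD) = 1.1903 × 1.0023543 / 1.0032045 = 1.189291.
Quoted the other way: 1/1.189291 = 0.84084 CAD per AUD.

0.84084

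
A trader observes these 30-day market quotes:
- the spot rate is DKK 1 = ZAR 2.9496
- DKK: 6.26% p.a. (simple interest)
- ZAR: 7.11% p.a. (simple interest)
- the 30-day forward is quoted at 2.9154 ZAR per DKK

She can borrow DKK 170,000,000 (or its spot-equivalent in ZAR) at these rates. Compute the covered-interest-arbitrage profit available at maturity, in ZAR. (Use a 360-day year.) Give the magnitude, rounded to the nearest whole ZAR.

ZAR 6,199,511

T = 30/360 years.
Route A — deposit DKK, sell forward: 170,000,000 × 1.00521666667 × 2.9154 = ZAR 498,203,473.90.
Route B — convert at spot, deposit ZAR: 170,000,000 × 2.9496 × 1.005925 = ZAR 504,402,984.60.
The quoted forward undervalues DKK, so borrow DKK, convert to ZAR at spot, deposit the ZAR at 7.11%, and buy DKK forward at 2.9154 to cover the loan.
Profit = 504,402,984.60 − 498,203,473.90 = ZAR 6,199,511.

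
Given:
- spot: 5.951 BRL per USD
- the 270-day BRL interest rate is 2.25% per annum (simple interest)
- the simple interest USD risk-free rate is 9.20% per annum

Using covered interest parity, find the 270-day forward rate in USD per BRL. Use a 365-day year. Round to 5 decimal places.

0.17654

T = 270/365 years.
BRL accumulates by 1 + 0.0225×270/365 = 1.0166438.
USD growth factor: 1 + 0.0920×270/365 = 1.0680548.
Forward (BRL per USD) = 5.951 × 1.0166438 / 1.0680548 = 5.664548.
Invert for USD per BRL: 1 / 5.664548 = 0.17654.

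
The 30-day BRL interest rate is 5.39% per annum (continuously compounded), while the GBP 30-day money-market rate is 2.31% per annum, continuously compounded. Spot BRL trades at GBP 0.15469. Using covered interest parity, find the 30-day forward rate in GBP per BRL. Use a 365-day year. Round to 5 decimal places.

0.15430

T = 30/365 years.
GBP growth factor: e^(0.0231×30/365) = 1.0019004.
Growth of 1 BRL over T: e^(0.0539×30/365) = 1.004440.
So F = 0.15469 × 1.0019004 / 1.004440 = 0.1542989 (GBP/BRL).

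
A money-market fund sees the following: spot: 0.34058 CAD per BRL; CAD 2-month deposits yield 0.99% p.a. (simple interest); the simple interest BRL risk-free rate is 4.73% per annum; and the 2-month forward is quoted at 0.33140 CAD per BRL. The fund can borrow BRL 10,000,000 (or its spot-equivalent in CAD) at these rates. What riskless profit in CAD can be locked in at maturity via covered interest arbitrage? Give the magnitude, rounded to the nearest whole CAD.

T = 2/12 years.
Invest the BRL and cover forward: 10,000,000 × 1.007883333 × 0.33140 = CAD 3,340,125.37.
Convert at spot and invest in CAD: 10,000,000 × 0.34058 × 1.001650 = CAD 3,411,419.57.
The quoted forward undervalues BRL, so borrow BRL, convert to CAD at spot, deposit the CAD at 0.99%, and buy BRL forward at 0.33140 to cover the loan.
The gap between the two covered legs is CAD 71,294.

CAD 71,294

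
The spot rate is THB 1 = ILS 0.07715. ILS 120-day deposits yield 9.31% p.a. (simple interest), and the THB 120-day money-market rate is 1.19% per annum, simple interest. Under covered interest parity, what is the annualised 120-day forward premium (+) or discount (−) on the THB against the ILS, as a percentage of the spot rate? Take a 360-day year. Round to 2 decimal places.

+8.09%

T = 120/360 years.
F = S · g_ILS/g_THB = 0.07715 × 1.0310333/1.0039667 = 0.07922994.
(F − S)/S ÷ T = (0.07922994 − 0.07715)/0.07715/(120/360) = 0.080879 → 8.09%.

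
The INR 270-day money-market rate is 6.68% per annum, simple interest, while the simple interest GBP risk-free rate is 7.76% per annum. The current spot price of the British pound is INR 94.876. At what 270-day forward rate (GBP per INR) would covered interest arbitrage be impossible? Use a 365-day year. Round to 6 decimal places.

0.010620

T = 270/365 years.
Growth of 1 INR over T: 1 + 0.0668×270/365 = 1.0494137.
Growth of 1 GBP over T: 1 + 0.0776×270/365 = 1.0574027.
So F = 94.876 × 1.0494137 / 1.0574027 = 94.15918 (INR/GBP).
Quoted the other way: 1/94.15918 = 0.010620 GBP per INR.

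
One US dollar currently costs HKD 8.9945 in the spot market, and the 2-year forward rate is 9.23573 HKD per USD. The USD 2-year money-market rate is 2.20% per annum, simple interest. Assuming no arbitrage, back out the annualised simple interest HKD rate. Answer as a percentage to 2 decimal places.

T = 2 years.
By CIP, F/S equals the HKD-to-USD growth ratio: 9.23573/8.9945 = 1.0268197.
USD growth factor: 1 + 0.0220×2 = 1.044000.
So the HKD growth factor = 1.0719998.
r = (1.0719998 − 1)/2 = 0.036000 → 3.60%.

3.60%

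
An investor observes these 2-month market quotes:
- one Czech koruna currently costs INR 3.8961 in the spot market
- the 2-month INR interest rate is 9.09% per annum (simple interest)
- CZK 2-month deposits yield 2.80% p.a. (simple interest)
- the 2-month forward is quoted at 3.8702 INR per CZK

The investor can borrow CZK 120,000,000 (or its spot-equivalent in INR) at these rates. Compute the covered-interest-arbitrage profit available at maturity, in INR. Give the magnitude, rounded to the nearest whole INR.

INR 8,023,798

T = 2/12 years.
Route A — deposit CZK, sell forward: 120,000,000 × 1.00466666667 × 3.8702 = INR 466,591,312.00.
Route B — convert at spot, deposit INR: 120,000,000 × 3.8961 × 1.015150 = INR 474,615,109.80.
The quoted forward undervalues CZK, so borrow CZK, convert to INR at spot, deposit the INR at 9.09%, and buy CZK forward at 3.8702 to cover the loan.
Arbitrage profit = |466,591,312.00 − 474,615,109.80| = INR 8,023,798.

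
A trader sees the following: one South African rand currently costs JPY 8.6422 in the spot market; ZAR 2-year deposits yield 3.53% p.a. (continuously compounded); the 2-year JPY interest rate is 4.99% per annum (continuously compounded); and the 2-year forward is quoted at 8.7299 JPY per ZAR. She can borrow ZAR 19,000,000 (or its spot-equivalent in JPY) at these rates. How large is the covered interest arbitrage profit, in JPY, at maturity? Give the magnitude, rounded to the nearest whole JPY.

T = 2 years.
Invest the ZAR and cover forward: 19,000,000 × 1.07315187925 × 8.7299 = JPY 178,001,663.22.
Convert at spot and invest in JPY: 19,000,000 × 8.6422 × 1.10494990599 = JPY 181,434,763.47.
The quoted forward undervalues ZAR, so borrow ZAR, convert to JPY at spot, deposit the JPY at 4.99%, and buy ZAR forward at 8.7299 to cover the loan.
The gap between the two covered legs is JPY 3,433,100.

JPY 3,433,100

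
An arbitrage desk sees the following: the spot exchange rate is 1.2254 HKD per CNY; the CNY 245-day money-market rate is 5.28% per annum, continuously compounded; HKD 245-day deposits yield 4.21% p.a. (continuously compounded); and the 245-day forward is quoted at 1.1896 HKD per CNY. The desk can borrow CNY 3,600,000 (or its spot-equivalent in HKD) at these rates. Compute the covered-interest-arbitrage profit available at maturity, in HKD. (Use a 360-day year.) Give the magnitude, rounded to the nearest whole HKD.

HKD 100,417

T = 245/360 years.
Route A — deposit CNY, sell forward: 3,600,000 × 1.036586738 × 1.1896 = HKD 4,439,244.90.
Route B — convert at spot, deposit HKD: 3,600,000 × 1.2254 × 1.029065788 = HKD 4,539,661.98.
The quoted forward undervalues CNY, so borrow CNY, convert to HKD at spot, deposit the HKD at 4.21%, and buy CNY forward at 1.1896 to cover the loan.
The gap between the two covered legs is HKD 100,417.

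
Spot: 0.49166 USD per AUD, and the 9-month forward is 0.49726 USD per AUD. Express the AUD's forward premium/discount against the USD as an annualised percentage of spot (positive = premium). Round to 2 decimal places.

+1.52%

T = 9/12 years.
Period premium: (0.49726 − 0.49166)/0.49166 = 0.0113900.
Per annum: 0.0113900 / (9/12) = 0.015187 = 1.52%.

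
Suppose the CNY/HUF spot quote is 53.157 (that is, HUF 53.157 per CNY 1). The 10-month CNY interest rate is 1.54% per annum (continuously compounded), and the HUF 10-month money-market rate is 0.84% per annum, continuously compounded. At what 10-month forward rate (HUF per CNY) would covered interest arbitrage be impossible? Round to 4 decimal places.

52.8478

T = 10/12 years.
HUF accumulates by e^(0.0084×10/12) = 1.00702456.
CNY accumulates by e^(0.0154×10/12) = 1.01291603.
So F = 53.157 × 1.00702456 / 1.01291603 = 52.847821 (HUF/CNY).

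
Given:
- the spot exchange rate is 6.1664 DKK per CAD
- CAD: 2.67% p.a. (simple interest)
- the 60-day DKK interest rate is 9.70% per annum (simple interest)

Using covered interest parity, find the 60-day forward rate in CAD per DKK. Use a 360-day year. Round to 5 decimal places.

T = 60/360 years.
DKK accumulates by 1 + 0.0970×60/360 = 1.0161667.
CAD accumulates by 1 + 0.0267×60/360 = 1.004450.
CIP: F = S · (grow DKK)/(grow CAD) = 6.1664 × 1.0161667/1.004450 = 6.238330 DKK per CAD.
Invert for CAD per DKK: 1 / 6.238330 = 0.16030.

0.16030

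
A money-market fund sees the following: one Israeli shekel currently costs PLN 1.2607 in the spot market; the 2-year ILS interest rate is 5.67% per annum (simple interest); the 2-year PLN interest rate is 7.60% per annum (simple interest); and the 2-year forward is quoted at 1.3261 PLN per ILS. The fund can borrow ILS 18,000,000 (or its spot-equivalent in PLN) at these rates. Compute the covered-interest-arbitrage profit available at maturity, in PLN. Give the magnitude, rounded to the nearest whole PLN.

PLN 434,760

T = 2 years.
Keep in ILS, deliver into the forward: 18,000,000·1.113400·1.3261 = PLN 26,576,635.32.
Swap to PLN now, deposit: 18,000,000·1.2607·1.152000 = PLN 26,141,875.20.
The quoted forward overvalues ILS, so borrow PLN, buy ILS at spot, deposit the ILS at 5.67%, and sell the proceeds forward at 1.3261.
Arbitrage profit = |26,576,635.32 − 26,141,875.20| = PLN 434,760.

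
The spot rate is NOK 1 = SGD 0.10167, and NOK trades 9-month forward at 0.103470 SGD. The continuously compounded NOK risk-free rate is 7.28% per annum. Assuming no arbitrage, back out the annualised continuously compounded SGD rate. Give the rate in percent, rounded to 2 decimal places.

T = 9/12 years.
F/S = 0.10347/0.10167 = 1.0177043 = (growth of SGD) / (growth of NOK).
The NOK side grows by e^(0.0728×9/12) = 1.0561181.
Hence g_SGD = 1.0748159.
Take logs: ln 1.0748159 / (9/12) = 0.096199, so 9.62%.

9.62%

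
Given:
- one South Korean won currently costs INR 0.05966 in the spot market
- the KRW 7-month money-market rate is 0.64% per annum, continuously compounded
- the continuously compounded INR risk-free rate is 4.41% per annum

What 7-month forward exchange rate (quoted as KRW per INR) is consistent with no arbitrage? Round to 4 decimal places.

T = 7/12 years.
INR growth factor: e^(0.0441×7/12) = 1.02605874.
KRW accumulates by e^(0.0064×7/12) = 1.00374031.
So F = 0.05966 × 1.02605874 / 1.00374031 = 0.060986556 (INR/KRW).
Invert for KRW per INR: 1 / 0.060986556 = 16.3971.

16.3971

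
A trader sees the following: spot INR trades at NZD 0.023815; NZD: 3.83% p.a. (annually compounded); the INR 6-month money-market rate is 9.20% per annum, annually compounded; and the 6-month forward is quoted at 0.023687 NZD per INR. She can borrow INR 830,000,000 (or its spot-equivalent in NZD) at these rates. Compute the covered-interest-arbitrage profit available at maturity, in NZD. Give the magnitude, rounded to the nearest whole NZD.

NZD 403,263

T = 6/12 years.
Keep in INR, deliver into the forward: 830,000,000·1.0449880382·0.023687 = NZD 20,544,684.28.
Swap to NZD now, deposit: 830,000,000·0.023815·1.0189700683 = NZD 20,141,420.91.
The quoted forward overvalues INR, so borrow NZD, buy INR at spot, deposit the INR at 9.20%, and sell the proceeds forward at 0.023687.
Profit = 20,544,684.28 − 20,141,420.91 = NZD 403,263.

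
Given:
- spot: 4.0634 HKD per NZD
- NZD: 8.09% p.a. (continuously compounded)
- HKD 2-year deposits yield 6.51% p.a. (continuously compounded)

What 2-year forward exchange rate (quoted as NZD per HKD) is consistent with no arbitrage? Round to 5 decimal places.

T = 2 years.
Growth of 1 HKD over T: e^(0.0651×2) = 1.1390562.
NZD growth factor: e^(0.0809×2) = 1.1756251.
Forward (HKD per NZD) = 4.0634 × 1.1390562 / 1.1756251 = 3.937004.
Invert for NZD per HKD: 1 / 3.937004 = 0.25400.

0.25400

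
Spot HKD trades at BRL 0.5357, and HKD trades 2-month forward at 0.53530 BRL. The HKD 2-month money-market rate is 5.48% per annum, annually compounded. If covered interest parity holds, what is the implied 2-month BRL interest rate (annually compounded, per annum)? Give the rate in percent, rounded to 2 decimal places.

5.01%

T = 2/12 years.
By CIP, F/S equals the BRL-to-HKD growth ratio: 0.5353/0.5357 = 0.9992533.
HKD growth factor: (1 + 0.0548)^(2/12) = 1.0089315.
So the BRL growth factor = 1.0081781.
Annualise: 1.0081781^(12/2) − 1 = 0.050083 = 5.01%.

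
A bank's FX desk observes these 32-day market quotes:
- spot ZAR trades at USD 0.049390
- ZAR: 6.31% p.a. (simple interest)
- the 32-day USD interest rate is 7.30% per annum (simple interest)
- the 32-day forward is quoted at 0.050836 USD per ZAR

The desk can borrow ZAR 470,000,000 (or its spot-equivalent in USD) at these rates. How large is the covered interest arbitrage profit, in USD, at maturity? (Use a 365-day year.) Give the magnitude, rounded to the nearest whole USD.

USD 663,232

T = 32/365 years.
Keep in ZAR, deliver into the forward: 470,000,000·1.0055320548·0.050836 = USD 24,025,096.94.
Swap to USD now, deposit: 470,000,000·0.049390·1.006400 = USD 23,361,865.12.
The quoted forward overvalues ZAR, so borrow USD, buy ZAR at spot, deposit the ZAR at 6.31%, and sell the proceeds forward at 0.050836.
Arbitrage profit = |24,025,096.94 − 23,361,865.12| = USD 663,232.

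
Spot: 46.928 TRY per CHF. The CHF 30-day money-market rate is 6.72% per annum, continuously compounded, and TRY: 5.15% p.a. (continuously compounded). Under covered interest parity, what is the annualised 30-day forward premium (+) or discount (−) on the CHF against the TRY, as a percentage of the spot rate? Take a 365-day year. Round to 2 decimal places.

-1.57%

T = 30/365 years.
F = S · g_TRY/g_CHF = 46.928 × 1.0042418/1.0055386 = 46.867479.
Annualised premium = (F − S)/S × (1/T) = (46.867479 − 46.928)/46.928 ÷ (30/365) = -1.57%.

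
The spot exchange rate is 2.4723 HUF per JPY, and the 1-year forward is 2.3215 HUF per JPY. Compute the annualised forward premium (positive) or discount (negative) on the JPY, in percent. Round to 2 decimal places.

-6.10%

T = 1 year.
JPY trades forward at -6.09958% vs spot over the period.
Per annum: -0.0609958 / 1 = -0.060996 = -6.10%.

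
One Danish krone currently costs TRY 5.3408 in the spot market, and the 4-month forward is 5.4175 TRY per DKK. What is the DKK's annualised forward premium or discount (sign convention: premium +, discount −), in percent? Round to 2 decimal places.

+4.31%

T = 4/12 years.
DKK trades forward at +1.43611% vs spot over the period.
Per annum: 0.0143611 / (4/12) = 0.043083 = 4.31%.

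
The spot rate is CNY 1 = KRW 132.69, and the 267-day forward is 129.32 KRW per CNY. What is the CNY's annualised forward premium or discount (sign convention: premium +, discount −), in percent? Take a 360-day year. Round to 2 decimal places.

-3.42%

T = 267/360 years.
Period premium: (129.32 − 132.69)/132.69 = -0.0253975.
×(1/T) gives -3.42% p.a.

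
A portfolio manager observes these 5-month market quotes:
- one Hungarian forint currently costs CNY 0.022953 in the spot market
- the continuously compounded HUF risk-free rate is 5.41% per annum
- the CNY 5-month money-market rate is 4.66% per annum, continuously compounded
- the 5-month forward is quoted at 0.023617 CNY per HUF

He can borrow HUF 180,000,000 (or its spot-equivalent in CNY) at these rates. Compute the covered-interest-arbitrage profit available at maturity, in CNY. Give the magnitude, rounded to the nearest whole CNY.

T = 5/12 years.
Route A — deposit HUF, sell forward: 180,000,000 × 1.02279765 × 0.023617 = CNY 4,347,974.18.
Route B — convert at spot, deposit CNY: 180,000,000 × 0.022953 × 1.019606396 = CNY 4,212,544.61.
The quoted forward overvalues HUF, so borrow CNY, buy HUF at spot, deposit the HUF at 5.41%, and sell the proceeds forward at 0.023617.
The gap between the two covered legs is CNY 135,430.

CNY 135,430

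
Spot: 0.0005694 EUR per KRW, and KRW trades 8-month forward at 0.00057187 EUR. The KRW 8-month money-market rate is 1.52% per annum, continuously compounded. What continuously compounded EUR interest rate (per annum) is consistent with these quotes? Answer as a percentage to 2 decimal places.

T = 8/12 years.
F/S = 0.00057187/0.0005694 = 1.0043379 = (growth of EUR) / (growth of KRW).
KRW growth factor: e^(0.0152×8/12) = 1.0101848.
That pins the EUR growth at 1.0145669.
Take logs: ln 1.0145669 / (8/12) = 0.021693, so 2.17%.

2.17%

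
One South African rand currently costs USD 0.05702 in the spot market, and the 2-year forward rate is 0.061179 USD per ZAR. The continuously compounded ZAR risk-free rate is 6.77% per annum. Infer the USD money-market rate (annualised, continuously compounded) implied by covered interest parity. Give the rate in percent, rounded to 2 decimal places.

10.29%

T = 2 years.
CIP gives F = S · g_USD/g_ZAR, so g_USD/g_ZAR = 0.061179/0.05702 = 1.0729393.
The ZAR side grows by e^(0.0677×2) = 1.1449947.
That pins the USD growth at 1.2285098.
Take logs: ln 1.2285098 / 2 = 0.102901, so 10.29%.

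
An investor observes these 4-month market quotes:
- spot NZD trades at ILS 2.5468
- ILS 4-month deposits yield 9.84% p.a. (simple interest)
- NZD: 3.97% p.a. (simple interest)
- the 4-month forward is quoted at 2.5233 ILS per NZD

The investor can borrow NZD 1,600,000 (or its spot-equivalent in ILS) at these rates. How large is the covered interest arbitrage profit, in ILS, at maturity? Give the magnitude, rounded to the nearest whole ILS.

ILS 117,829

T = 4/12 years.
Invest the NZD and cover forward: 1,600,000 × 1.013233333 × 2.5233 = ILS 4,090,706.67.
Convert at spot and invest in ILS: 1,600,000 × 2.5468 × 1.032800 = ILS 4,208,536.06.
The quoted forward undervalues NZD, so borrow NZD, convert to ILS at spot, deposit the ILS at 9.84%, and buy NZD forward at 2.5233 to cover the loan.
Profit = 4,208,536.06 − 4,090,706.67 = ILS 117,829.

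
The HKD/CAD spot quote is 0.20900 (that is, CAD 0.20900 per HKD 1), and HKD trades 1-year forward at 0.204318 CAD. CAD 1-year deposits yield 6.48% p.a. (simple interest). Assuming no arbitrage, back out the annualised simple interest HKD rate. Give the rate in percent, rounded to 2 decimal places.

T = 1 year.
CIP gives F = S · g_CAD/g_HKD, so g_CAD/g_HKD = 0.204318/0.209 = 0.9775981.
CAD growth factor: 1 + 0.0648×1 = 1.064800.
That pins the HKD growth at 1.0892002.
r = (1.0892002 − 1)/1 = 0.089200 → 8.92%.

8.92%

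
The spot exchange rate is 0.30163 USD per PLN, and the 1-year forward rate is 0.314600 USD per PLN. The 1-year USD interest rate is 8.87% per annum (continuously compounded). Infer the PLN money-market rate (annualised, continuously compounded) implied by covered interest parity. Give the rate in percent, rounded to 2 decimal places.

T = 1 year.
By CIP, F/S equals the USD-to-PLN growth ratio: 0.3146/0.30163 = 1.0429997.
USD growth factor: e^(0.0887×1) = 1.0927528.
Hence g_PLN = 1.0477019.
r = ln(1.0477019)/1 = 0.046599 → 4.66%.

4.66%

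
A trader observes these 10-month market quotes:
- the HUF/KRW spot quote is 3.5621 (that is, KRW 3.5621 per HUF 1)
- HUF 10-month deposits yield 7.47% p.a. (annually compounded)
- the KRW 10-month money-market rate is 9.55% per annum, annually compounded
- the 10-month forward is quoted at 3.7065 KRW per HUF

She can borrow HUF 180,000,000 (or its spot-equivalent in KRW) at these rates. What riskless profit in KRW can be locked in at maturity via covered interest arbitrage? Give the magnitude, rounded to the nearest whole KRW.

KRW 16,636,682

T = 10/12 years.
Invest the HUF and cover forward: 180,000,000 × 1.06187331581 × 3.7065 = KRW 708,450,020.11.
Convert at spot and invest in KRW: 180,000,000 × 3.5621 × 1.07897235684 = KRW 691,813,337.81.
The quoted forward overvalues HUF, so borrow KRW, buy HUF at spot, deposit the HUF at 7.47%, and sell the proceeds forward at 3.7065.
Arbitrage profit = |708,450,020.11 − 691,813,337.81| = KRW 16,636,682.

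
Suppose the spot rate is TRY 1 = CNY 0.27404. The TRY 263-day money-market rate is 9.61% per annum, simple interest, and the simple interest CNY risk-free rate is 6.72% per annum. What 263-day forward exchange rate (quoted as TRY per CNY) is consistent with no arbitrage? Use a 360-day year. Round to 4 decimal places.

3.7225

T = 263/360 years.
CNY growth factor: 1 + 0.0672×263/360 = 1.0490933.
TRY growth factor: 1 + 0.0961×263/360 = 1.0702064.
So F = 0.27404 × 1.0490933 / 1.0702064 = 0.2686337 (CNY/TRY).
Invert for TRY per CNY: 1 / 0.2686337 = 3.7225.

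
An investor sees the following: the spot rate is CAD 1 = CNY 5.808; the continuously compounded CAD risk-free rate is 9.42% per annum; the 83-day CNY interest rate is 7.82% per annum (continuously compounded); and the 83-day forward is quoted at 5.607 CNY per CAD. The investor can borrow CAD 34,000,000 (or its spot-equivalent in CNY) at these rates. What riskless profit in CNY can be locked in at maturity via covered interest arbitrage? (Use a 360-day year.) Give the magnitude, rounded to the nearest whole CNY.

CNY 6,240,972

T = 83/360 years.
Route A — deposit CAD, sell forward: 34,000,000 × 1.02195589302 × 5.607 = CNY 194,823,627.53.
Route B — convert at spot, deposit CNY: 34,000,000 × 5.808 × 1.01819295607 = CNY 201,064,599.42.
The quoted forward undervalues CAD, so borrow CAD, convert to CNY at spot, deposit the CNY at 7.82%, and buy CAD forward at 5.607 to cover the loan.
Arbitrage profit = |194,823,627.53 − 201,064,599.42| = CNY 6,240,972.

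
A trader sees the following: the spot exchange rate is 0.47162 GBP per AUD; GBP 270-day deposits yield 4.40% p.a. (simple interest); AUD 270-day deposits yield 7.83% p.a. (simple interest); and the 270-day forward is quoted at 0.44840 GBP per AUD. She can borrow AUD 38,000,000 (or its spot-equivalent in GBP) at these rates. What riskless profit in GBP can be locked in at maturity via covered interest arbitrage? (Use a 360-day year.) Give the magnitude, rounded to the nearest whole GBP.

GBP 473,144

T = 270/360 years.
Route A — deposit AUD, sell forward: 38,000,000 × 1.058725 × 0.44840 = GBP 18,039,827.02.
Route B — convert at spot, deposit GBP: 38,000,000 × 0.47162 × 1.033000 = GBP 18,512,971.48.
The quoted forward undervalues AUD, so borrow AUD, convert to GBP at spot, deposit the GBP at 4.40%, and buy AUD forward at 0.44840 to cover the loan.
Arbitrage profit = |18,039,827.02 − 18,512,971.48| = GBP 473,144.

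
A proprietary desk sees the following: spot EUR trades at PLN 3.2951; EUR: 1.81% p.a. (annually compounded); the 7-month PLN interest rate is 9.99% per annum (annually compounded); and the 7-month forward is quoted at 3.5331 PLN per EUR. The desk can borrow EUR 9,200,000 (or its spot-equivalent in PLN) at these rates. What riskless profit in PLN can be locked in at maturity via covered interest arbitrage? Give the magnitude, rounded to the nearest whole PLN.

PLN 800,039

T = 7/12 years.
Route A — deposit EUR, sell forward: 9,200,000 × 1.0105188562 × 3.5331 = PLN 32,846,430.37.
Route B — convert at spot, deposit PLN: 9,200,000 × 3.2951 × 1.057116134 = PLN 32,046,391.03.
The quoted forward overvalues EUR, so borrow PLN, buy EUR at spot, deposit the EUR at 1.81%, and sell the proceeds forward at 3.5331.
The gap between the two covered legs is PLN 800,039.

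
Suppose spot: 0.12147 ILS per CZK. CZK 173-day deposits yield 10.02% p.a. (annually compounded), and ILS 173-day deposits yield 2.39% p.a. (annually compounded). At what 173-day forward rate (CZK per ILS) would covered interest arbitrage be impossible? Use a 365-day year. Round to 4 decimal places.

8.5178

T = 173/365 years.
ILS accumulates by (1 + 0.0239)^(173/365) = 1.0112576.
CZK accumulates by (1 + 0.1002)^(173/365) = 1.0463005.
Forward (ILS per CZK) = 0.12147 × 1.0112576 / 1.0463005 = 0.1174017.
Invert for CZK per ILS: 1 / 0.1174017 = 8.5178.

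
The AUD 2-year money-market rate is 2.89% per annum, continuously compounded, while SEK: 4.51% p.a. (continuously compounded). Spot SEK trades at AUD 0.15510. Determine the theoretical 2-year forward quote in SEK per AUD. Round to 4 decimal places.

6.6598

T = 2 years.
Growth of 1 AUD over T: e^(0.0289×2) = 1.0595031.
Growth of 1 SEK over T: e^(0.0451×2) = 1.0943931.
Forward (AUD per SEK) = 0.1551 × 1.0595031 / 1.0943931 = 0.1501553.
Quoted the other way: 1/0.1501553 = 6.6598 SEK per AUD.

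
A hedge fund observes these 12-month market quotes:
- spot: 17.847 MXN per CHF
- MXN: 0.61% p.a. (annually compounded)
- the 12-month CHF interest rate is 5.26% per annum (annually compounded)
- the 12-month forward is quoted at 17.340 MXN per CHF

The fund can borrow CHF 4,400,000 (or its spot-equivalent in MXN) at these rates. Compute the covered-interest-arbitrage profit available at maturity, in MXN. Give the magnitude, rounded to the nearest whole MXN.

T = 1 year.
Route A — deposit CHF, sell forward: 4,400,000 × 1.052600 × 17.340 = MXN 80,309,169.60.
Route B — convert at spot, deposit MXN: 4,400,000 × 17.847 × 1.006100 = MXN 79,005,813.48.
The quoted forward overvalues CHF, so borrow MXN, buy CHF at spot, deposit the CHF at 5.26%, and sell the proceeds forward at 17.340.
Arbitrage profit = |80,309,169.60 − 79,005,813.48| = MXN 1,303,356.

MXN 1,303,356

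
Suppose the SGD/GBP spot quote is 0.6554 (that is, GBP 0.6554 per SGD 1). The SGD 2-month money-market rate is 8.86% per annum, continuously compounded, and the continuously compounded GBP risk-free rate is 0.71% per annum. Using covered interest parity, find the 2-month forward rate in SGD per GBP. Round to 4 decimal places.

T = 2/12 years.
GBP growth factor: e^(0.0071×2/12) = 1.001184.
SGD growth factor: e^(0.0886×2/12) = 1.0148762.
So F = 0.6554 × 1.001184 / 1.0148762 = 0.6465577 (GBP/SGD).
Quoted the other way: 1/0.6465577 = 1.5467 SGD per GBP.

1.5467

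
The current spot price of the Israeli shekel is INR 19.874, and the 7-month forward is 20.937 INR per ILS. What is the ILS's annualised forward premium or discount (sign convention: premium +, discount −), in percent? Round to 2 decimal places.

T = 7/12 years.
ILS trades forward at +5.34870% vs spot over the period.
×(1/T) gives 9.17% p.a.

+9.17%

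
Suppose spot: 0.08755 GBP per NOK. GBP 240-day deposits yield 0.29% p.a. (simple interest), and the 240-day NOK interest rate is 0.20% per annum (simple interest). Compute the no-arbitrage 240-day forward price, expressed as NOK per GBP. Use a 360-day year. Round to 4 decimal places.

11.4152

T = 240/360 years.
GBP growth factor: 1 + 0.0029×240/360 = 1.00193333.
Growth of 1 NOK over T: 1 + 0.0020×240/360 = 1.00133333.
So F = 0.08755 × 1.00193333 / 1.00133333 = 0.087602460 (GBP/NOK).
Invert for NOK per GBP: 1 / 0.087602460 = 11.4152.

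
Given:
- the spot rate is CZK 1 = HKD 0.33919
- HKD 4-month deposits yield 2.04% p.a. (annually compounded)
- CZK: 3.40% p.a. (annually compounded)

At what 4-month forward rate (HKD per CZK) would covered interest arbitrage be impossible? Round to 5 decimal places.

0.33770

T = 4/12 years.
HKD growth factor: (1 + 0.0204)^(4/12) = 1.0067543.
CZK growth factor: (1 + 0.0340)^(4/12) = 1.0112073.
Forward (HKD per CZK) = 0.33919 × 1.0067543 / 1.0112073 = 0.3376963.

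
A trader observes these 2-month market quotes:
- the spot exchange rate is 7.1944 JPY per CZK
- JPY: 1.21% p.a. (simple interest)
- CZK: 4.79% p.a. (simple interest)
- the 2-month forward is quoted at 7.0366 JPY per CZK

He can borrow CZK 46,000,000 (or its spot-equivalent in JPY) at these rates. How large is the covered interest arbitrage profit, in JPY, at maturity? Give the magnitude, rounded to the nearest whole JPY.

T = 2/12 years.
Route A — deposit CZK, sell forward: 46,000,000 × 1.00798333333 × 7.0366 = JPY 326,267,674.07.
Route B — convert at spot, deposit JPY: 46,000,000 × 7.1944 × 1.00201666667 = JPY 331,609,800.51.
The quoted forward undervalues CZK, so borrow CZK, convert to JPY at spot, deposit the JPY at 1.21%, and buy CZK forward at 7.0366 to cover the loan.
Arbitrage profit = |326,267,674.07 − 331,609,800.51| = JPY 5,342,126.

JPY 5,342,126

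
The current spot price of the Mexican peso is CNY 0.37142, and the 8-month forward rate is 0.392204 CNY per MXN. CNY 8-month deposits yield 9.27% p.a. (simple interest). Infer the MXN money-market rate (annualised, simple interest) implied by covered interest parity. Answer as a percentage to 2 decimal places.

0.83%

T = 8/12 years.
F/S = 0.392204/0.37142 = 1.0559582 = (growth of CNY) / (growth of MXN).
CNY growth factor: 1 + 0.0927×8/12 = 1.061800.
So the MXN growth factor = 1.0055322.
(1.0055322 − 1)/T = 0.008298, i.e. 0.83%.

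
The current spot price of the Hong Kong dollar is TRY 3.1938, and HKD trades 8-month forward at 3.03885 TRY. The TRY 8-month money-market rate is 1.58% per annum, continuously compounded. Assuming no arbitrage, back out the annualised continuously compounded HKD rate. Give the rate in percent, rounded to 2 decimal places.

T = 8/12 years.
CIP gives F = S · g_TRY/g_HKD, so g_TRY/g_HKD = 3.03885/3.1938 = 0.9514841.
TRY growth factor: e^(0.0158×8/12) = 1.010589.
So the HKD growth factor = 1.0621186.
Take logs: ln 1.0621186 / (8/12) = 0.090398, so 9.04%.

9.04%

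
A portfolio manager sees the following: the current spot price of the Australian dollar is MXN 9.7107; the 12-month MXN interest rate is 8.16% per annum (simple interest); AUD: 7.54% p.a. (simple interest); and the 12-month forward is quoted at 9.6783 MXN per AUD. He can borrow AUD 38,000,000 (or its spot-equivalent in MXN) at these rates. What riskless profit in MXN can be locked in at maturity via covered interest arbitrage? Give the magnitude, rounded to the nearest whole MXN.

MXN 3,611,873

T = 1 year.
Keep in AUD, deliver into the forward: 38,000,000·1.075400·9.6783 = MXN 395,505,665.16.
Swap to MXN now, deposit: 38,000,000·9.7107·1.081600 = MXN 399,117,538.56.
The quoted forward undervalues AUD, so borrow AUD, convert to MXN at spot, deposit the MXN at 8.16%, and buy AUD forward at 9.6783 to cover the loan.
Arbitrage profit = |395,505,665.16 − 399,117,538.56| = MXN 3,611,873.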